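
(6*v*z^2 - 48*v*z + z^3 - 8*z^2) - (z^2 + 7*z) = 6*v*z^2 - 48*v*z + z^3 - 9*z^2 - 7*z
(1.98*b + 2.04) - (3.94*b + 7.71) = -1.96*b - 5.67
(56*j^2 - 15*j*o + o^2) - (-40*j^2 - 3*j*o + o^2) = 96*j^2 - 12*j*o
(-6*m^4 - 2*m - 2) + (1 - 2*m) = -6*m^4 - 4*m - 1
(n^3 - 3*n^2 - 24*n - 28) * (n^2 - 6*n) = n^5 - 9*n^4 - 6*n^3 + 116*n^2 + 168*n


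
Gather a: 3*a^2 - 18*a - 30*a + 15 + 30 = 3*a^2 - 48*a + 45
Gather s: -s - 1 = -s - 1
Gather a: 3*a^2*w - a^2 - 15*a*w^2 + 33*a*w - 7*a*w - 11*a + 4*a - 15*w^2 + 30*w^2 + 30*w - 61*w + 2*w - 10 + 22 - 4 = a^2*(3*w - 1) + a*(-15*w^2 + 26*w - 7) + 15*w^2 - 29*w + 8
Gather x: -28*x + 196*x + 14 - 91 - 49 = 168*x - 126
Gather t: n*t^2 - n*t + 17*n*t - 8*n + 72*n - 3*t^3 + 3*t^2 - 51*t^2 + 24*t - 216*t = 64*n - 3*t^3 + t^2*(n - 48) + t*(16*n - 192)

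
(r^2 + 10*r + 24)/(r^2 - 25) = (r^2 + 10*r + 24)/(r^2 - 25)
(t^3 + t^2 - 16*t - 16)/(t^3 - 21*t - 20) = (t - 4)/(t - 5)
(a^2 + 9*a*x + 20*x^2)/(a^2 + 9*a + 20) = (a^2 + 9*a*x + 20*x^2)/(a^2 + 9*a + 20)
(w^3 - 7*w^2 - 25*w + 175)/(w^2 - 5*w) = w - 2 - 35/w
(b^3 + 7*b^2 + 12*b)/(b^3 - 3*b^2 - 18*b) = (b + 4)/(b - 6)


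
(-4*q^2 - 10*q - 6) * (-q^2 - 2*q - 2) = 4*q^4 + 18*q^3 + 34*q^2 + 32*q + 12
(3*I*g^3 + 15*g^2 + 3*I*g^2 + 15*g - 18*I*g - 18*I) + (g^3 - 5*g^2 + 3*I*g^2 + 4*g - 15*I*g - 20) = g^3 + 3*I*g^3 + 10*g^2 + 6*I*g^2 + 19*g - 33*I*g - 20 - 18*I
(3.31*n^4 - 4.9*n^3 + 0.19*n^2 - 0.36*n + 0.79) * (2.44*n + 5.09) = 8.0764*n^5 + 4.8919*n^4 - 24.4774*n^3 + 0.0887*n^2 + 0.0952000000000002*n + 4.0211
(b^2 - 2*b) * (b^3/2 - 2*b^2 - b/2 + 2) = b^5/2 - 3*b^4 + 7*b^3/2 + 3*b^2 - 4*b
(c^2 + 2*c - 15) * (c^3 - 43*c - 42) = c^5 + 2*c^4 - 58*c^3 - 128*c^2 + 561*c + 630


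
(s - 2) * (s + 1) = s^2 - s - 2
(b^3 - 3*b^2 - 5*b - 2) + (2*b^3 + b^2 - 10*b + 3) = 3*b^3 - 2*b^2 - 15*b + 1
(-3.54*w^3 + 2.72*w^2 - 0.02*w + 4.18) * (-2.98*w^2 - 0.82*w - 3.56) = 10.5492*w^5 - 5.2028*w^4 + 10.4316*w^3 - 22.1232*w^2 - 3.3564*w - 14.8808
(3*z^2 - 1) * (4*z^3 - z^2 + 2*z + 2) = 12*z^5 - 3*z^4 + 2*z^3 + 7*z^2 - 2*z - 2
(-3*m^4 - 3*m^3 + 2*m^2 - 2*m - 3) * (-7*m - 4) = 21*m^5 + 33*m^4 - 2*m^3 + 6*m^2 + 29*m + 12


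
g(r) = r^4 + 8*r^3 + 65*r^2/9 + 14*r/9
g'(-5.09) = 22.34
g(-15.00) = 25226.67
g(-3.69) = -123.95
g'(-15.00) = -8315.11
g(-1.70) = -12.72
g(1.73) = 74.69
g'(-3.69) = 74.07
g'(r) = 4*r^3 + 24*r^2 + 130*r/9 + 14/9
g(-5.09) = -204.55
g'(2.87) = 335.26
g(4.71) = 1495.58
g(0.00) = 0.00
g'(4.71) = 1019.96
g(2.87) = 320.92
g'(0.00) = 1.56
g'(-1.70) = 26.71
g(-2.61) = -50.69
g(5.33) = 2231.89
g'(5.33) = 1366.04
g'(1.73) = 119.08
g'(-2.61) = 56.23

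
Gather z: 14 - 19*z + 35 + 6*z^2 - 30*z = 6*z^2 - 49*z + 49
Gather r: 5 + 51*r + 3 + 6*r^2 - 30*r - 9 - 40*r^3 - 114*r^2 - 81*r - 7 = -40*r^3 - 108*r^2 - 60*r - 8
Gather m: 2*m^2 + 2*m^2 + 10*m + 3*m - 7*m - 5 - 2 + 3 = 4*m^2 + 6*m - 4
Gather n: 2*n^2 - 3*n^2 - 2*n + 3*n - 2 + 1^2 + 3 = -n^2 + n + 2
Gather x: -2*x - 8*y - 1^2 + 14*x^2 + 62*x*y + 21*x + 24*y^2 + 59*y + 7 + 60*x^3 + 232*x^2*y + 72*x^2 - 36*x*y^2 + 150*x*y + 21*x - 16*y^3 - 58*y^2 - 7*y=60*x^3 + x^2*(232*y + 86) + x*(-36*y^2 + 212*y + 40) - 16*y^3 - 34*y^2 + 44*y + 6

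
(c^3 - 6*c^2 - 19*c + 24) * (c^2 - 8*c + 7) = c^5 - 14*c^4 + 36*c^3 + 134*c^2 - 325*c + 168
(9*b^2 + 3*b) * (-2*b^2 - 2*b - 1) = -18*b^4 - 24*b^3 - 15*b^2 - 3*b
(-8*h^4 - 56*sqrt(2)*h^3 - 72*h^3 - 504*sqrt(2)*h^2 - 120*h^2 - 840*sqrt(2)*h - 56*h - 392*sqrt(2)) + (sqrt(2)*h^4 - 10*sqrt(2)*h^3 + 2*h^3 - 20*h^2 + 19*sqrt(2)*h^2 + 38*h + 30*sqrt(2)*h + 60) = -8*h^4 + sqrt(2)*h^4 - 66*sqrt(2)*h^3 - 70*h^3 - 485*sqrt(2)*h^2 - 140*h^2 - 810*sqrt(2)*h - 18*h - 392*sqrt(2) + 60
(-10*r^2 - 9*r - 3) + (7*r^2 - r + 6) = -3*r^2 - 10*r + 3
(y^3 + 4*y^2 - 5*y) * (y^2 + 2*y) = y^5 + 6*y^4 + 3*y^3 - 10*y^2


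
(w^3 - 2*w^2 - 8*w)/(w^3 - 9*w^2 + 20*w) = (w + 2)/(w - 5)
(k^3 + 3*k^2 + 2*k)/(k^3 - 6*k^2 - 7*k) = (k + 2)/(k - 7)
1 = 1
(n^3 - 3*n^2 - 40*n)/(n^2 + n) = (n^2 - 3*n - 40)/(n + 1)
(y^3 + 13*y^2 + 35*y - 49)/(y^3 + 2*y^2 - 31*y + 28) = (y + 7)/(y - 4)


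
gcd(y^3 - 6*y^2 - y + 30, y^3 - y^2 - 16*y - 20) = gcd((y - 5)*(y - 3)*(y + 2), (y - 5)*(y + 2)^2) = y^2 - 3*y - 10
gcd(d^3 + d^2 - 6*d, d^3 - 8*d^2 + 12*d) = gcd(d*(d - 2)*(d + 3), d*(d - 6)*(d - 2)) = d^2 - 2*d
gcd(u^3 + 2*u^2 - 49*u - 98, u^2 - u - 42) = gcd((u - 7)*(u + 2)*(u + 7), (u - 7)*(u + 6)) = u - 7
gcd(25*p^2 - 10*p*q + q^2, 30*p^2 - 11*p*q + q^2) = 5*p - q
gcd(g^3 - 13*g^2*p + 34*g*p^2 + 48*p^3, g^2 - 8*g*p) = -g + 8*p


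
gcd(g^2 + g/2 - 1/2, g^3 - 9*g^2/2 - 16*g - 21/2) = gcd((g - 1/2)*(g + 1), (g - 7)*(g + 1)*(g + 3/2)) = g + 1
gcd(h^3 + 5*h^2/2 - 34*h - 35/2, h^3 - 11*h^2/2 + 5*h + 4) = h + 1/2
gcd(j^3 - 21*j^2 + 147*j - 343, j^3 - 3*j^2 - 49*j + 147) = j - 7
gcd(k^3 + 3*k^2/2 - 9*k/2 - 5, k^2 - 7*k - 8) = k + 1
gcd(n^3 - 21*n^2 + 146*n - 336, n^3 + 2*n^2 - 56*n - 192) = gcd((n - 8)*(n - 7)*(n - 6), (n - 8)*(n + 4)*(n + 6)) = n - 8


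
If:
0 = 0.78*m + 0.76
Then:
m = -0.97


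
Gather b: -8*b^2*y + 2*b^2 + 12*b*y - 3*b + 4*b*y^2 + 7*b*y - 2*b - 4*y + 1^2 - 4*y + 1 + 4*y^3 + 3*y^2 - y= b^2*(2 - 8*y) + b*(4*y^2 + 19*y - 5) + 4*y^3 + 3*y^2 - 9*y + 2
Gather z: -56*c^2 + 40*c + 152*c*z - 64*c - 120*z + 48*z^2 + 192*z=-56*c^2 - 24*c + 48*z^2 + z*(152*c + 72)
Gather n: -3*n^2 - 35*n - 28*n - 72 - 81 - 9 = -3*n^2 - 63*n - 162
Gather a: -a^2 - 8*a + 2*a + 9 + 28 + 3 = -a^2 - 6*a + 40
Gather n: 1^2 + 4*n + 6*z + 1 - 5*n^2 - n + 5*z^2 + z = -5*n^2 + 3*n + 5*z^2 + 7*z + 2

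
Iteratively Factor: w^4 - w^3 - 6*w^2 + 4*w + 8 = (w - 2)*(w^3 + w^2 - 4*w - 4) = (w - 2)*(w + 1)*(w^2 - 4) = (w - 2)*(w + 1)*(w + 2)*(w - 2)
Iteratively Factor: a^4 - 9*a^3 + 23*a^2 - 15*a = (a - 3)*(a^3 - 6*a^2 + 5*a) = (a - 3)*(a - 1)*(a^2 - 5*a) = (a - 5)*(a - 3)*(a - 1)*(a)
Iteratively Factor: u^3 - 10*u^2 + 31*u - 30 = (u - 3)*(u^2 - 7*u + 10) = (u - 5)*(u - 3)*(u - 2)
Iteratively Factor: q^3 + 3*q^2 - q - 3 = (q + 3)*(q^2 - 1) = (q + 1)*(q + 3)*(q - 1)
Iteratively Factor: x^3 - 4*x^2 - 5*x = (x)*(x^2 - 4*x - 5) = x*(x + 1)*(x - 5)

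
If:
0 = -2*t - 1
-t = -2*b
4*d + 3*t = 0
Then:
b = -1/4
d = 3/8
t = -1/2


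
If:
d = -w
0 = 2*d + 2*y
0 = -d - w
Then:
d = -y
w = y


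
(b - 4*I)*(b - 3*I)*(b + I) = b^3 - 6*I*b^2 - 5*b - 12*I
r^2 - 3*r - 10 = (r - 5)*(r + 2)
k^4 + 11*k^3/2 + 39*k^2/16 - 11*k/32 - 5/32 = (k - 1/4)*(k + 1/4)*(k + 1/2)*(k + 5)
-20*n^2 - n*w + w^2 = (-5*n + w)*(4*n + w)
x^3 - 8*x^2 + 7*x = x*(x - 7)*(x - 1)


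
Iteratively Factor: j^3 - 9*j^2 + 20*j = (j)*(j^2 - 9*j + 20) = j*(j - 5)*(j - 4)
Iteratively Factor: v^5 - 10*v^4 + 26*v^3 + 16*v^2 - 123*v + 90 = (v - 1)*(v^4 - 9*v^3 + 17*v^2 + 33*v - 90) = (v - 3)*(v - 1)*(v^3 - 6*v^2 - v + 30) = (v - 3)^2*(v - 1)*(v^2 - 3*v - 10) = (v - 3)^2*(v - 1)*(v + 2)*(v - 5)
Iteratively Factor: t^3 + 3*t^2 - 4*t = (t + 4)*(t^2 - t) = (t - 1)*(t + 4)*(t)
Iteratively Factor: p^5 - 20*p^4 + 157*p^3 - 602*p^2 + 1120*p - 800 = (p - 5)*(p^4 - 15*p^3 + 82*p^2 - 192*p + 160) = (p - 5)^2*(p^3 - 10*p^2 + 32*p - 32) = (p - 5)^2*(p - 2)*(p^2 - 8*p + 16) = (p - 5)^2*(p - 4)*(p - 2)*(p - 4)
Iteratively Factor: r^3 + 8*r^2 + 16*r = (r + 4)*(r^2 + 4*r) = (r + 4)^2*(r)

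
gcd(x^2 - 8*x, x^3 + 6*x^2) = x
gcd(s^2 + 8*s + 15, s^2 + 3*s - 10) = s + 5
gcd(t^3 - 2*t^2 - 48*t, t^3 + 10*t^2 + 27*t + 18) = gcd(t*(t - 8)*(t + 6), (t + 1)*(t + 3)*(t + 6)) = t + 6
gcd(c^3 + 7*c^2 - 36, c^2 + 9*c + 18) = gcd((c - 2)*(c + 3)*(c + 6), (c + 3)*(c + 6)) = c^2 + 9*c + 18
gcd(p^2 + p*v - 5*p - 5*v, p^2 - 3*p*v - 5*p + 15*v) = p - 5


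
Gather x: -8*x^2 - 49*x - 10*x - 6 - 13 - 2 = -8*x^2 - 59*x - 21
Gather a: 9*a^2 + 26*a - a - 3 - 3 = 9*a^2 + 25*a - 6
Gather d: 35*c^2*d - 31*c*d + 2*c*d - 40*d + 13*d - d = d*(35*c^2 - 29*c - 28)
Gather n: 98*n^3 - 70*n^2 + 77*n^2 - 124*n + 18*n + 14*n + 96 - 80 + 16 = 98*n^3 + 7*n^2 - 92*n + 32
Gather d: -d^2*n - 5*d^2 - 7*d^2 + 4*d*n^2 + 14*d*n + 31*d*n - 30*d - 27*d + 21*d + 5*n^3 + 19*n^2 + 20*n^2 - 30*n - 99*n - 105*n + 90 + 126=d^2*(-n - 12) + d*(4*n^2 + 45*n - 36) + 5*n^3 + 39*n^2 - 234*n + 216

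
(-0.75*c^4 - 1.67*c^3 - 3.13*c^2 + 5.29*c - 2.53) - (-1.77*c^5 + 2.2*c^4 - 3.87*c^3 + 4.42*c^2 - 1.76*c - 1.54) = 1.77*c^5 - 2.95*c^4 + 2.2*c^3 - 7.55*c^2 + 7.05*c - 0.99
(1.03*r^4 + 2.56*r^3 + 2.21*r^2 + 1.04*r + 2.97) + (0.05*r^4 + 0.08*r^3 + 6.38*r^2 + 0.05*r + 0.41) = 1.08*r^4 + 2.64*r^3 + 8.59*r^2 + 1.09*r + 3.38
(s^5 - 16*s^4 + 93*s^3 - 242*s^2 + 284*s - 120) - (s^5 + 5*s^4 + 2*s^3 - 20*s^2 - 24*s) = -21*s^4 + 91*s^3 - 222*s^2 + 308*s - 120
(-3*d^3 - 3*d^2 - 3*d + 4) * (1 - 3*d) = 9*d^4 + 6*d^3 + 6*d^2 - 15*d + 4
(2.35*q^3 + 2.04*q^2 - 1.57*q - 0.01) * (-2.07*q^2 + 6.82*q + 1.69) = -4.8645*q^5 + 11.8042*q^4 + 21.1342*q^3 - 7.2391*q^2 - 2.7215*q - 0.0169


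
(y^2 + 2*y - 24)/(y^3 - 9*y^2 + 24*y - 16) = (y + 6)/(y^2 - 5*y + 4)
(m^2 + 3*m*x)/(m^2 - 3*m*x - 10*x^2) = m*(-m - 3*x)/(-m^2 + 3*m*x + 10*x^2)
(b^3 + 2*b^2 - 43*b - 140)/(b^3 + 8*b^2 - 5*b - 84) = (b^2 - 2*b - 35)/(b^2 + 4*b - 21)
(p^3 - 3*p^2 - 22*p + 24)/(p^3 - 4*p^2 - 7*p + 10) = (p^2 - 2*p - 24)/(p^2 - 3*p - 10)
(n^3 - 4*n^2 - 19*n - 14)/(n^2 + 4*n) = (n^3 - 4*n^2 - 19*n - 14)/(n*(n + 4))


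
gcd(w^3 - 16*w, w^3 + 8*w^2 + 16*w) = w^2 + 4*w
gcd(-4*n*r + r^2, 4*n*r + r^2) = r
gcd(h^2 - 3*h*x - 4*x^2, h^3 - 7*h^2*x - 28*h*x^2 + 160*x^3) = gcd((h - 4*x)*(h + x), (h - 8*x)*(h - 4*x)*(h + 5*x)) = -h + 4*x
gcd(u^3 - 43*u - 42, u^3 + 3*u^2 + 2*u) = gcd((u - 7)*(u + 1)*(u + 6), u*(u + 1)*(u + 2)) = u + 1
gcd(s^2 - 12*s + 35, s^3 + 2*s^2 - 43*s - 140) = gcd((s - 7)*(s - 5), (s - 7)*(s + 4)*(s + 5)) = s - 7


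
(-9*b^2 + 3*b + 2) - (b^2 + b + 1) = -10*b^2 + 2*b + 1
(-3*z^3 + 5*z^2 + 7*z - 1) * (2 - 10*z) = 30*z^4 - 56*z^3 - 60*z^2 + 24*z - 2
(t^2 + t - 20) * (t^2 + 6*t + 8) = t^4 + 7*t^3 - 6*t^2 - 112*t - 160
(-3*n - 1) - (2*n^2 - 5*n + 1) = -2*n^2 + 2*n - 2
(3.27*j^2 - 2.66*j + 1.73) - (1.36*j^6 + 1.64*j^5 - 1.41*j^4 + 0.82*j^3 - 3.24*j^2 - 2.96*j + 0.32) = -1.36*j^6 - 1.64*j^5 + 1.41*j^4 - 0.82*j^3 + 6.51*j^2 + 0.3*j + 1.41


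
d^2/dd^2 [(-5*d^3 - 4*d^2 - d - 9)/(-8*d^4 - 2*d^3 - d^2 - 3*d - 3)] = 2*(320*d^9 + 768*d^8 + 456*d^7 + 5022*d^6 + 90*d^5 - 606*d^4 + 181*d^3 - 1044*d^2 + 45*d + 81)/(512*d^12 + 384*d^11 + 288*d^10 + 680*d^9 + 900*d^8 + 474*d^7 + 433*d^6 + 531*d^5 + 360*d^4 + 135*d^3 + 108*d^2 + 81*d + 27)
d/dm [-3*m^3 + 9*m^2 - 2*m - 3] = -9*m^2 + 18*m - 2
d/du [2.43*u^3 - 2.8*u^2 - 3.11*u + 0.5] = 7.29*u^2 - 5.6*u - 3.11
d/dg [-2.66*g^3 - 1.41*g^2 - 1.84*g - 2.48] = -7.98*g^2 - 2.82*g - 1.84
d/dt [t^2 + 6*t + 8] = 2*t + 6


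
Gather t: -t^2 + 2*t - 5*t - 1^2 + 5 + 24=-t^2 - 3*t + 28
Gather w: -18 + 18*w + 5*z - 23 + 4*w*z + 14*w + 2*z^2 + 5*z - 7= w*(4*z + 32) + 2*z^2 + 10*z - 48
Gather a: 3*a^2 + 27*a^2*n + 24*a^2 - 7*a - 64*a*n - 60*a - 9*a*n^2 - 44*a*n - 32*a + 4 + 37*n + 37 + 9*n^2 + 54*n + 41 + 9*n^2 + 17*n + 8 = a^2*(27*n + 27) + a*(-9*n^2 - 108*n - 99) + 18*n^2 + 108*n + 90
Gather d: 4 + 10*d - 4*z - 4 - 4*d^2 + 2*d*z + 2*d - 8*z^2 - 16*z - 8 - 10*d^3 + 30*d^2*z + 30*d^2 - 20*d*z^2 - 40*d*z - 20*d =-10*d^3 + d^2*(30*z + 26) + d*(-20*z^2 - 38*z - 8) - 8*z^2 - 20*z - 8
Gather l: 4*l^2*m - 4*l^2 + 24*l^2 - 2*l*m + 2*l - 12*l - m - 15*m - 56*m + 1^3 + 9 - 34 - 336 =l^2*(4*m + 20) + l*(-2*m - 10) - 72*m - 360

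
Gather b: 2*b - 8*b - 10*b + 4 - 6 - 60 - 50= -16*b - 112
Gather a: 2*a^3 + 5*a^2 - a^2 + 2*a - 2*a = 2*a^3 + 4*a^2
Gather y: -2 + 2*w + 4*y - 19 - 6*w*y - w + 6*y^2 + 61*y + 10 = w + 6*y^2 + y*(65 - 6*w) - 11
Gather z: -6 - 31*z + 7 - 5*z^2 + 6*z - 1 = -5*z^2 - 25*z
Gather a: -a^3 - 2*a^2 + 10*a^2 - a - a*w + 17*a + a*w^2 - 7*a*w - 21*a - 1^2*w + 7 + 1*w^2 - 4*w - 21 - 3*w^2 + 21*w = -a^3 + 8*a^2 + a*(w^2 - 8*w - 5) - 2*w^2 + 16*w - 14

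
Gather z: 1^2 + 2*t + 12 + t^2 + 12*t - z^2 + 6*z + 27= t^2 + 14*t - z^2 + 6*z + 40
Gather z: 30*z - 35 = 30*z - 35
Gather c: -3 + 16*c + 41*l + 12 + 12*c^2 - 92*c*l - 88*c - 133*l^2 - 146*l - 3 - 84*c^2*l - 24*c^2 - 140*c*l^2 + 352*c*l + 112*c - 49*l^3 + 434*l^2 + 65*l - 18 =c^2*(-84*l - 12) + c*(-140*l^2 + 260*l + 40) - 49*l^3 + 301*l^2 - 40*l - 12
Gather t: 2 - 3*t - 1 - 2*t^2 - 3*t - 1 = -2*t^2 - 6*t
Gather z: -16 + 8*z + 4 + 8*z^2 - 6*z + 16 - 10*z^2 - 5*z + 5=-2*z^2 - 3*z + 9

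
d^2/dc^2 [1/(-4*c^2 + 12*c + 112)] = (-c^2 + 3*c + (2*c - 3)^2 + 28)/(2*(-c^2 + 3*c + 28)^3)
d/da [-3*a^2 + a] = 1 - 6*a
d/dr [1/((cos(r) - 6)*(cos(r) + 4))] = 2*(cos(r) - 1)*sin(r)/((cos(r) - 6)^2*(cos(r) + 4)^2)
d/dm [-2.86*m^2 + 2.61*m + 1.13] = 2.61 - 5.72*m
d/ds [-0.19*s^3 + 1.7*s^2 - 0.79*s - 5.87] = -0.57*s^2 + 3.4*s - 0.79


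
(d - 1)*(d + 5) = d^2 + 4*d - 5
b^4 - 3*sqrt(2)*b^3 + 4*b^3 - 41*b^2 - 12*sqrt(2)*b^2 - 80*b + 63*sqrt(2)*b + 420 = (b - 3)*(b + 7)*(b - 5*sqrt(2))*(b + 2*sqrt(2))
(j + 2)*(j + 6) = j^2 + 8*j + 12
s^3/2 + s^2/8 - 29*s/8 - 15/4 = (s/2 + 1)*(s - 3)*(s + 5/4)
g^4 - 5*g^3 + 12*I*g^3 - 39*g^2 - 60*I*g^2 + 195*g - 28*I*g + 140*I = (g - 5)*(g + I)*(g + 4*I)*(g + 7*I)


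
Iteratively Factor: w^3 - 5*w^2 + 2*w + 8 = (w + 1)*(w^2 - 6*w + 8) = (w - 2)*(w + 1)*(w - 4)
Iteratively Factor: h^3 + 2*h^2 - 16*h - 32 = (h + 2)*(h^2 - 16) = (h - 4)*(h + 2)*(h + 4)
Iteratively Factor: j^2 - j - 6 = (j - 3)*(j + 2)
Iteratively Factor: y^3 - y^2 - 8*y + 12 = (y - 2)*(y^2 + y - 6) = (y - 2)^2*(y + 3)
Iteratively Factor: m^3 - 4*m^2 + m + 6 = (m - 2)*(m^2 - 2*m - 3) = (m - 3)*(m - 2)*(m + 1)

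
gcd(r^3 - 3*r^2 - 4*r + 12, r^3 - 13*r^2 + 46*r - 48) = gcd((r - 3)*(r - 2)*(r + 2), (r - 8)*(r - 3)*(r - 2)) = r^2 - 5*r + 6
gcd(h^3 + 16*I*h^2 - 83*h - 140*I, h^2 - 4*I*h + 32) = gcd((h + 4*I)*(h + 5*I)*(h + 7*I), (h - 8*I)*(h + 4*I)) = h + 4*I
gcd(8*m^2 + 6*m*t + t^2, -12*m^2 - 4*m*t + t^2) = 2*m + t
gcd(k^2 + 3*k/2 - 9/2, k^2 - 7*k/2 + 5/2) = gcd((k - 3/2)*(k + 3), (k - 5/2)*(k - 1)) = 1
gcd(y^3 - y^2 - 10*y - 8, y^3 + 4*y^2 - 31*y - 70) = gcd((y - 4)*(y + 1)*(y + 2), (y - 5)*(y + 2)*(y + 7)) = y + 2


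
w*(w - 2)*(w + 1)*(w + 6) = w^4 + 5*w^3 - 8*w^2 - 12*w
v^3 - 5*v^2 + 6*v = v*(v - 3)*(v - 2)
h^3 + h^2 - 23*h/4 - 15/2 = (h - 5/2)*(h + 3/2)*(h + 2)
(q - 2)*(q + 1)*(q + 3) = q^3 + 2*q^2 - 5*q - 6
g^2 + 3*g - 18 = (g - 3)*(g + 6)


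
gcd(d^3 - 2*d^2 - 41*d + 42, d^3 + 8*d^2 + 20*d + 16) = 1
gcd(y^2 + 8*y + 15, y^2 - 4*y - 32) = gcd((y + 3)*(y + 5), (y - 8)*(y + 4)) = 1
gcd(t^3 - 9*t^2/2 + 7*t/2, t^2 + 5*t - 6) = t - 1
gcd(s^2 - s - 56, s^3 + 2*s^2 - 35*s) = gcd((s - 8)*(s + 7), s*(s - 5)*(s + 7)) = s + 7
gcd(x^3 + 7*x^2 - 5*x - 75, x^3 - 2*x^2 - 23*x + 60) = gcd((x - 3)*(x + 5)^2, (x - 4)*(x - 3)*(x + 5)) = x^2 + 2*x - 15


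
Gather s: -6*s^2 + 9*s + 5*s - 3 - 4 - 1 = -6*s^2 + 14*s - 8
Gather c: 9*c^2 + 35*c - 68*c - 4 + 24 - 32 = 9*c^2 - 33*c - 12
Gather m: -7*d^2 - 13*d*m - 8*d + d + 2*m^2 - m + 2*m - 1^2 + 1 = -7*d^2 - 7*d + 2*m^2 + m*(1 - 13*d)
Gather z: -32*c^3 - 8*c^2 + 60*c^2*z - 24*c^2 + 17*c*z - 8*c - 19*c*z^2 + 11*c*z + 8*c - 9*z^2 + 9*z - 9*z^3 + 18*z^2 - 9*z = -32*c^3 - 32*c^2 - 9*z^3 + z^2*(9 - 19*c) + z*(60*c^2 + 28*c)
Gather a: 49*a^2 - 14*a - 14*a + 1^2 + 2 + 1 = 49*a^2 - 28*a + 4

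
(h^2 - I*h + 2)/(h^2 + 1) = (h - 2*I)/(h - I)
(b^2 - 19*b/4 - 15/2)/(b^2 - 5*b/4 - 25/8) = 2*(b - 6)/(2*b - 5)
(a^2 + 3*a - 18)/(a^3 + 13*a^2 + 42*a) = (a - 3)/(a*(a + 7))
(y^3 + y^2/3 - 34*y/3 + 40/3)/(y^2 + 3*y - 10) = (3*y^2 + 7*y - 20)/(3*(y + 5))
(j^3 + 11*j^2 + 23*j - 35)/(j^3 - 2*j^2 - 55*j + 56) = (j + 5)/(j - 8)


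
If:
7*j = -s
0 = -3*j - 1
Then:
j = -1/3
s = 7/3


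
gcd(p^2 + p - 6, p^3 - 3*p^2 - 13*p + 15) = p + 3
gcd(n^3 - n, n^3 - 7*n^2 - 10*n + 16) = n - 1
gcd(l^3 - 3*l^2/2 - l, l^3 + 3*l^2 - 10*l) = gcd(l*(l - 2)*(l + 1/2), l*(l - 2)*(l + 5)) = l^2 - 2*l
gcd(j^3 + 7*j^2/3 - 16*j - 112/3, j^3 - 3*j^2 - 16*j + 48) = j^2 - 16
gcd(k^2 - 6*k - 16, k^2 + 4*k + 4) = k + 2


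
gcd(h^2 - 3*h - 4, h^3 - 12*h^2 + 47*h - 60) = h - 4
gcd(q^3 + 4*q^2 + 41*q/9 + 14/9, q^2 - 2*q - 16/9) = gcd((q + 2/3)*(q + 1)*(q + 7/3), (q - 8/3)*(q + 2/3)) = q + 2/3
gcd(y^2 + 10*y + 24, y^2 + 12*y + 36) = y + 6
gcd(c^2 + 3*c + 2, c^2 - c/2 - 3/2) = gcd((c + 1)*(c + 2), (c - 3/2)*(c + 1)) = c + 1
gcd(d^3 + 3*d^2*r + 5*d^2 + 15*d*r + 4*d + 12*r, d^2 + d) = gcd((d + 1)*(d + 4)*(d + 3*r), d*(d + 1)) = d + 1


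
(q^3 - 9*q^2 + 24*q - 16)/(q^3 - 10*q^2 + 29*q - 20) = (q - 4)/(q - 5)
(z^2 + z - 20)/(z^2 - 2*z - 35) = (z - 4)/(z - 7)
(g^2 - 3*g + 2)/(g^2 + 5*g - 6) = (g - 2)/(g + 6)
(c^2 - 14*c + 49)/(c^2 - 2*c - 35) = (c - 7)/(c + 5)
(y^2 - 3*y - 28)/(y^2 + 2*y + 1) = (y^2 - 3*y - 28)/(y^2 + 2*y + 1)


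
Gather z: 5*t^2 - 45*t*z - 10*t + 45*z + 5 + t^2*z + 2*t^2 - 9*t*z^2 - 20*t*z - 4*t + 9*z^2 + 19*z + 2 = 7*t^2 - 14*t + z^2*(9 - 9*t) + z*(t^2 - 65*t + 64) + 7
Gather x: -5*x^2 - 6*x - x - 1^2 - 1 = -5*x^2 - 7*x - 2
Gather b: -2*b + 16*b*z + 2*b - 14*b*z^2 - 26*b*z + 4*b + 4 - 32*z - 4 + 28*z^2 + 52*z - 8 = b*(-14*z^2 - 10*z + 4) + 28*z^2 + 20*z - 8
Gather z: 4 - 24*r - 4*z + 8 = -24*r - 4*z + 12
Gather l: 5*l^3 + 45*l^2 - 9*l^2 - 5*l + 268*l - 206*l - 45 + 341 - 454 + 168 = 5*l^3 + 36*l^2 + 57*l + 10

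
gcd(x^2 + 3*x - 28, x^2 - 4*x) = x - 4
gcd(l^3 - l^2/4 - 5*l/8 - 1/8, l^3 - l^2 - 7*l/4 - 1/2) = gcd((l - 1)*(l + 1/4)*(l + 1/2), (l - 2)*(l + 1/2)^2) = l + 1/2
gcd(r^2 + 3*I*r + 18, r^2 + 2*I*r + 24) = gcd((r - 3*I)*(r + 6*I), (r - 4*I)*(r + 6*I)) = r + 6*I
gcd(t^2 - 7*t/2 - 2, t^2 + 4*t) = 1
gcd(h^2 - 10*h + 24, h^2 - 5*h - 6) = h - 6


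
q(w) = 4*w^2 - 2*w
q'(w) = 8*w - 2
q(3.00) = 30.00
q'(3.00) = 22.00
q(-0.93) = 5.32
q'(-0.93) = -9.44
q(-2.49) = 29.78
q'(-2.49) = -21.92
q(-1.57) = 13.00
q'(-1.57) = -14.56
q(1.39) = 4.95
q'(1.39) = 9.12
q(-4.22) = 79.67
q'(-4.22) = -35.76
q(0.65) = 0.39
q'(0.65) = 3.20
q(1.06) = 2.37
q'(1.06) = 6.48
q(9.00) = 306.00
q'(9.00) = 70.00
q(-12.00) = 600.00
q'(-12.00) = -98.00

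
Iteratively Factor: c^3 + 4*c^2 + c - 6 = (c + 2)*(c^2 + 2*c - 3) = (c - 1)*(c + 2)*(c + 3)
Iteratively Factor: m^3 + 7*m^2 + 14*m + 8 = (m + 1)*(m^2 + 6*m + 8) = (m + 1)*(m + 4)*(m + 2)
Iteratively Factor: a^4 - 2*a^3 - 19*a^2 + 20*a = (a - 5)*(a^3 + 3*a^2 - 4*a) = a*(a - 5)*(a^2 + 3*a - 4) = a*(a - 5)*(a - 1)*(a + 4)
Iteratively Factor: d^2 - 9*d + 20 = (d - 4)*(d - 5)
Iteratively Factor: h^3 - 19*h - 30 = (h - 5)*(h^2 + 5*h + 6) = (h - 5)*(h + 3)*(h + 2)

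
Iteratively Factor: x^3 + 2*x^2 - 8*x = (x - 2)*(x^2 + 4*x) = x*(x - 2)*(x + 4)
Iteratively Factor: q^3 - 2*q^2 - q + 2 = (q + 1)*(q^2 - 3*q + 2) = (q - 2)*(q + 1)*(q - 1)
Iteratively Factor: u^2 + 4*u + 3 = (u + 3)*(u + 1)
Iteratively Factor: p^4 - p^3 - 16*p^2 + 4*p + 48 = (p - 2)*(p^3 + p^2 - 14*p - 24) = (p - 4)*(p - 2)*(p^2 + 5*p + 6) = (p - 4)*(p - 2)*(p + 2)*(p + 3)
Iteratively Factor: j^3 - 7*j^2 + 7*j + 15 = (j - 3)*(j^2 - 4*j - 5) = (j - 3)*(j + 1)*(j - 5)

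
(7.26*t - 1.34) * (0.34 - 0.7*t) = -5.082*t^2 + 3.4064*t - 0.4556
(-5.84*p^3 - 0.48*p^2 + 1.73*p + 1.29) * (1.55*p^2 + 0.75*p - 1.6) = -9.052*p^5 - 5.124*p^4 + 11.6655*p^3 + 4.065*p^2 - 1.8005*p - 2.064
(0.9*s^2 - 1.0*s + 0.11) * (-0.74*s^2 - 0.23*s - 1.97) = -0.666*s^4 + 0.533*s^3 - 1.6244*s^2 + 1.9447*s - 0.2167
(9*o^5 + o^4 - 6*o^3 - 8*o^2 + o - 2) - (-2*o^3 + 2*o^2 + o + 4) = 9*o^5 + o^4 - 4*o^3 - 10*o^2 - 6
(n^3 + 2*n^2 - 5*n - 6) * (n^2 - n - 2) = n^5 + n^4 - 9*n^3 - 5*n^2 + 16*n + 12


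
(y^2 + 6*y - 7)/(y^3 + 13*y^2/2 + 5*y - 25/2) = 2*(y + 7)/(2*y^2 + 15*y + 25)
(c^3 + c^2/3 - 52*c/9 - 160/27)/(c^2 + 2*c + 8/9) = (9*c^2 - 9*c - 40)/(3*(3*c + 2))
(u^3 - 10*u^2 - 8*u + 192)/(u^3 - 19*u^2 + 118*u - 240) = (u + 4)/(u - 5)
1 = 1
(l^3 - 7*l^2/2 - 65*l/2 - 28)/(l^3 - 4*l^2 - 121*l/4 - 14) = 2*(l + 1)/(2*l + 1)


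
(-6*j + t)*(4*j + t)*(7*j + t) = -168*j^3 - 38*j^2*t + 5*j*t^2 + t^3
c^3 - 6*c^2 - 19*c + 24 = (c - 8)*(c - 1)*(c + 3)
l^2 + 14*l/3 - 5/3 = (l - 1/3)*(l + 5)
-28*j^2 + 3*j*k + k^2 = (-4*j + k)*(7*j + k)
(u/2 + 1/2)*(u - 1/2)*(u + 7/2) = u^3/2 + 2*u^2 + 5*u/8 - 7/8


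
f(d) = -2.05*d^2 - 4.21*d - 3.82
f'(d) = -4.1*d - 4.21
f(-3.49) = -14.10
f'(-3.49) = 10.10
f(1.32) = -12.95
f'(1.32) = -9.62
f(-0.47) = -2.29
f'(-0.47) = -2.28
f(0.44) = -6.07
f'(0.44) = -6.01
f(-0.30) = -2.74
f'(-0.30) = -2.98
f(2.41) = -25.87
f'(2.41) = -14.09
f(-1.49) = -2.10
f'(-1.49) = 1.90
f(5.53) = -89.79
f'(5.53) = -26.88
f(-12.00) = -248.50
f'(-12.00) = 44.99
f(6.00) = -102.88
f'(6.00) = -28.81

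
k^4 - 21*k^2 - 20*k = k*(k - 5)*(k + 1)*(k + 4)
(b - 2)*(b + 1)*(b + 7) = b^3 + 6*b^2 - 9*b - 14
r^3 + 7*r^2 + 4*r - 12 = (r - 1)*(r + 2)*(r + 6)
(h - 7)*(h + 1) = h^2 - 6*h - 7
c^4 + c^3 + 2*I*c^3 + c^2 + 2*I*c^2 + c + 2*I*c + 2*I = (c + 1)*(c - I)*(c + I)*(c + 2*I)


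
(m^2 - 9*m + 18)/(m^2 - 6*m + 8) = (m^2 - 9*m + 18)/(m^2 - 6*m + 8)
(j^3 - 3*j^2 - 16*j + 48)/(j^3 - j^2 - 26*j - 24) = (j^2 - 7*j + 12)/(j^2 - 5*j - 6)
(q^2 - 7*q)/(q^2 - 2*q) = (q - 7)/(q - 2)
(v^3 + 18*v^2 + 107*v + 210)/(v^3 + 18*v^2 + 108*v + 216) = (v^2 + 12*v + 35)/(v^2 + 12*v + 36)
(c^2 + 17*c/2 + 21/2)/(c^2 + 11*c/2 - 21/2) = (2*c + 3)/(2*c - 3)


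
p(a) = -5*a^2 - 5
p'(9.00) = -90.00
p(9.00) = -410.00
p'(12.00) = -120.00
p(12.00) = -725.00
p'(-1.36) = 13.60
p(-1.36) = -14.25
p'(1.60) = -16.00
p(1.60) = -17.80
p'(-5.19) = 51.90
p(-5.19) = -139.68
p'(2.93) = -29.30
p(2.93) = -47.92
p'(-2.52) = 25.20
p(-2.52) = -36.75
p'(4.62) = -46.20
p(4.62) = -111.72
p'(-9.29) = 92.90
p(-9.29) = -436.52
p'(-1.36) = 13.60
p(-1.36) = -14.25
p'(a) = -10*a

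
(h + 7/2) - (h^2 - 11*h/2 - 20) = -h^2 + 13*h/2 + 47/2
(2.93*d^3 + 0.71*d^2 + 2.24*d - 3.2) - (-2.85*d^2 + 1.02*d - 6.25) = 2.93*d^3 + 3.56*d^2 + 1.22*d + 3.05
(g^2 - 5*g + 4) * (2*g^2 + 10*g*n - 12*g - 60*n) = 2*g^4 + 10*g^3*n - 22*g^3 - 110*g^2*n + 68*g^2 + 340*g*n - 48*g - 240*n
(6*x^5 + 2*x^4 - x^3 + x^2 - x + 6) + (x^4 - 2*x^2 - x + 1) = 6*x^5 + 3*x^4 - x^3 - x^2 - 2*x + 7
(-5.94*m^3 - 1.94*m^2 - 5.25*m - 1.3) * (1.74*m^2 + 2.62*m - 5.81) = -10.3356*m^5 - 18.9384*m^4 + 20.2936*m^3 - 4.7456*m^2 + 27.0965*m + 7.553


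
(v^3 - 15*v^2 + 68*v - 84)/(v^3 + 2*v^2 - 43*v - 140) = (v^2 - 8*v + 12)/(v^2 + 9*v + 20)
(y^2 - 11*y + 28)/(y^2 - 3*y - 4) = (y - 7)/(y + 1)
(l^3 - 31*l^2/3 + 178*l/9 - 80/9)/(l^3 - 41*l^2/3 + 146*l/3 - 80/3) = (l - 5/3)/(l - 5)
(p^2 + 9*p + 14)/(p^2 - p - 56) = (p + 2)/(p - 8)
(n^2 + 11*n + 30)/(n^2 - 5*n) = (n^2 + 11*n + 30)/(n*(n - 5))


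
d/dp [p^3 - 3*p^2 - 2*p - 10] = 3*p^2 - 6*p - 2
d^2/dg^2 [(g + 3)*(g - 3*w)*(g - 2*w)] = 6*g - 10*w + 6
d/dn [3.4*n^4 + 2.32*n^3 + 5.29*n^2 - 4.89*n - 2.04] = 13.6*n^3 + 6.96*n^2 + 10.58*n - 4.89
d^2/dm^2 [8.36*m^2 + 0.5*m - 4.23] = 16.7200000000000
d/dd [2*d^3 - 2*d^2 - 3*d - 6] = 6*d^2 - 4*d - 3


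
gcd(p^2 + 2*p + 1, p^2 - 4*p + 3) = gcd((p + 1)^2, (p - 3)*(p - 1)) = 1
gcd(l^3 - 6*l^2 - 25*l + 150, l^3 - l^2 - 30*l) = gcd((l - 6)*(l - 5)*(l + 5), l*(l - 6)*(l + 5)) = l^2 - l - 30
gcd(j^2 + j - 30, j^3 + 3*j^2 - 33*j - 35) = j - 5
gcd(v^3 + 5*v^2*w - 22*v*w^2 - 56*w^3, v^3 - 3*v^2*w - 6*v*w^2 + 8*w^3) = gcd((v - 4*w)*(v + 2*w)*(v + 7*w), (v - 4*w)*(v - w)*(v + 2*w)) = v^2 - 2*v*w - 8*w^2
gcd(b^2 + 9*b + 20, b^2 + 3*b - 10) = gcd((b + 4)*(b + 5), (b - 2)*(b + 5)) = b + 5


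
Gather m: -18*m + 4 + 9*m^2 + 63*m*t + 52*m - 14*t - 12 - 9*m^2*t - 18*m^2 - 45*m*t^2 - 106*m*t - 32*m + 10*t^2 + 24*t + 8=m^2*(-9*t - 9) + m*(-45*t^2 - 43*t + 2) + 10*t^2 + 10*t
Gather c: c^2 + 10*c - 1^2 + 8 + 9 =c^2 + 10*c + 16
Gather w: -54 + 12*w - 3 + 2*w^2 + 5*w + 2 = 2*w^2 + 17*w - 55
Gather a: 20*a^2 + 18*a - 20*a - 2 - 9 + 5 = 20*a^2 - 2*a - 6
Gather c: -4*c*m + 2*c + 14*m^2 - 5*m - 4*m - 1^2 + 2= c*(2 - 4*m) + 14*m^2 - 9*m + 1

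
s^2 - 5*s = s*(s - 5)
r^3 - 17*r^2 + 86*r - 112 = (r - 8)*(r - 7)*(r - 2)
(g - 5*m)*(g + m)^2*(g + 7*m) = g^4 + 4*g^3*m - 30*g^2*m^2 - 68*g*m^3 - 35*m^4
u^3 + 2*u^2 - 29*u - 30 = (u - 5)*(u + 1)*(u + 6)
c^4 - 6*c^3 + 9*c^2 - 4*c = c*(c - 4)*(c - 1)^2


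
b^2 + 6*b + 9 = (b + 3)^2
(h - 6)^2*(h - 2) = h^3 - 14*h^2 + 60*h - 72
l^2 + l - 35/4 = (l - 5/2)*(l + 7/2)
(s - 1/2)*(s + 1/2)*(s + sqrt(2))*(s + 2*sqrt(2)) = s^4 + 3*sqrt(2)*s^3 + 15*s^2/4 - 3*sqrt(2)*s/4 - 1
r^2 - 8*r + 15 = (r - 5)*(r - 3)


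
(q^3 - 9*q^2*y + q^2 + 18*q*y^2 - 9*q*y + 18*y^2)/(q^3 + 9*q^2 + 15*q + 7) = (q^2 - 9*q*y + 18*y^2)/(q^2 + 8*q + 7)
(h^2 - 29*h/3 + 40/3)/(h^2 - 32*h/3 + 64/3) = (3*h - 5)/(3*h - 8)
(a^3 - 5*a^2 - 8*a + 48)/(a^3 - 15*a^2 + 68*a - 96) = (a^2 - a - 12)/(a^2 - 11*a + 24)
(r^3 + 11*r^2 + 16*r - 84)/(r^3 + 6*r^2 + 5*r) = (r^3 + 11*r^2 + 16*r - 84)/(r*(r^2 + 6*r + 5))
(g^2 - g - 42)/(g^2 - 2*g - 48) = (g - 7)/(g - 8)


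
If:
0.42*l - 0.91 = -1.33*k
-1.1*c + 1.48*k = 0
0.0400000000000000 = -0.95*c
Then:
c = -0.04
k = -0.03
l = 2.27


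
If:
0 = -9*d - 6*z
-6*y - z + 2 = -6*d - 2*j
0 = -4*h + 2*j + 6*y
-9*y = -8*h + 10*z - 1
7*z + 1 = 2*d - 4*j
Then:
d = -6/275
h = 31/220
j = -7/22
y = 1/5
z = 9/275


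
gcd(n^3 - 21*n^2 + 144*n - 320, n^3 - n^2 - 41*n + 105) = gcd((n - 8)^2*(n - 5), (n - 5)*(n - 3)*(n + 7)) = n - 5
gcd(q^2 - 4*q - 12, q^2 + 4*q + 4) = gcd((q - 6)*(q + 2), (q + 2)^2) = q + 2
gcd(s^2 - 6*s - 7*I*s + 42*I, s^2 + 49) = s - 7*I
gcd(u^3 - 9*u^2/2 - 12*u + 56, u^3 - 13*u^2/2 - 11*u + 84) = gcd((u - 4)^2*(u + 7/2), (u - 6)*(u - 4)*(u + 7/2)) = u^2 - u/2 - 14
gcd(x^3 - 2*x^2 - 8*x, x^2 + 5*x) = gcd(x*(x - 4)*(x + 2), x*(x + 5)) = x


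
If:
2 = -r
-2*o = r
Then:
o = 1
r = -2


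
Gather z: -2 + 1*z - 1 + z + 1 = 2*z - 2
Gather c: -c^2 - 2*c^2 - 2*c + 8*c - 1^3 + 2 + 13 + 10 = -3*c^2 + 6*c + 24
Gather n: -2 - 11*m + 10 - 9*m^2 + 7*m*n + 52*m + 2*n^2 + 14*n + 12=-9*m^2 + 41*m + 2*n^2 + n*(7*m + 14) + 20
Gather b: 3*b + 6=3*b + 6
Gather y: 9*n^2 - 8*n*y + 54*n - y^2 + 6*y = 9*n^2 + 54*n - y^2 + y*(6 - 8*n)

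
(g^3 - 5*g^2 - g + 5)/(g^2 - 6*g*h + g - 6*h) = (g^2 - 6*g + 5)/(g - 6*h)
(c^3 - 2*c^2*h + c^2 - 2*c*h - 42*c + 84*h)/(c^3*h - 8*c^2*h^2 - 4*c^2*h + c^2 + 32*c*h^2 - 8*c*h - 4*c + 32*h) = (c^3 - 2*c^2*h + c^2 - 2*c*h - 42*c + 84*h)/(c^3*h - 8*c^2*h^2 - 4*c^2*h + c^2 + 32*c*h^2 - 8*c*h - 4*c + 32*h)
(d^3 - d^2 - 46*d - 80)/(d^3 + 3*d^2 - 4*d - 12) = (d^2 - 3*d - 40)/(d^2 + d - 6)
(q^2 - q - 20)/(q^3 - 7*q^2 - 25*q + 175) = (q + 4)/(q^2 - 2*q - 35)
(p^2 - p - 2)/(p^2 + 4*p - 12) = (p + 1)/(p + 6)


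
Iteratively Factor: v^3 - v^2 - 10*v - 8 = (v - 4)*(v^2 + 3*v + 2) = (v - 4)*(v + 1)*(v + 2)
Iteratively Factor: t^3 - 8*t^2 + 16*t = (t - 4)*(t^2 - 4*t) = t*(t - 4)*(t - 4)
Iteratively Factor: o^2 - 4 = (o - 2)*(o + 2)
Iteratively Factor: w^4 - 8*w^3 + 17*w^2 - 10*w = (w - 1)*(w^3 - 7*w^2 + 10*w) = (w - 2)*(w - 1)*(w^2 - 5*w) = (w - 5)*(w - 2)*(w - 1)*(w)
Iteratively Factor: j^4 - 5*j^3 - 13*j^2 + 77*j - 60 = (j - 5)*(j^3 - 13*j + 12) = (j - 5)*(j + 4)*(j^2 - 4*j + 3) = (j - 5)*(j - 1)*(j + 4)*(j - 3)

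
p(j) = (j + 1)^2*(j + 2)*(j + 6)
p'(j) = (j + 1)^2*(j + 2) + (j + 1)^2*(j + 6) + (j + 2)*(j + 6)*(2*j + 2)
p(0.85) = 66.82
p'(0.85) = 105.43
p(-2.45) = -3.36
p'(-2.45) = 11.15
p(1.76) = 222.26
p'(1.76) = 248.82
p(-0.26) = 5.47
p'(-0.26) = 18.88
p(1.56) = 176.38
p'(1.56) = 210.67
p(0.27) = 22.96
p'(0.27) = 49.93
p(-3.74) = -29.52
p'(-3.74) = 25.45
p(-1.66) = 0.64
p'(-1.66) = 0.09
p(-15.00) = 22932.00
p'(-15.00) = -7588.00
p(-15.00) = 22932.00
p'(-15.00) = -7588.00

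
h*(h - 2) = h^2 - 2*h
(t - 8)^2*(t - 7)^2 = t^4 - 30*t^3 + 337*t^2 - 1680*t + 3136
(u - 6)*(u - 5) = u^2 - 11*u + 30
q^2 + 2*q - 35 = (q - 5)*(q + 7)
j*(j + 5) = j^2 + 5*j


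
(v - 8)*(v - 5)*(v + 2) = v^3 - 11*v^2 + 14*v + 80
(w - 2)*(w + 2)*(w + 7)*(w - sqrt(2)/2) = w^4 - sqrt(2)*w^3/2 + 7*w^3 - 7*sqrt(2)*w^2/2 - 4*w^2 - 28*w + 2*sqrt(2)*w + 14*sqrt(2)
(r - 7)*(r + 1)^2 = r^3 - 5*r^2 - 13*r - 7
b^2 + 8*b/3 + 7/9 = (b + 1/3)*(b + 7/3)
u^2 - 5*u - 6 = (u - 6)*(u + 1)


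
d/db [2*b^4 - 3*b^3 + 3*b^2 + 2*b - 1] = 8*b^3 - 9*b^2 + 6*b + 2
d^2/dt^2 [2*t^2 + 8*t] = 4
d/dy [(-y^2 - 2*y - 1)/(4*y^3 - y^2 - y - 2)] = (2*(y + 1)*(-4*y^3 + y^2 + y + 2) - (-12*y^2 + 2*y + 1)*(y^2 + 2*y + 1))/(-4*y^3 + y^2 + y + 2)^2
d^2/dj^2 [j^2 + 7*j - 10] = 2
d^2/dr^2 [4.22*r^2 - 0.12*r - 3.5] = 8.44000000000000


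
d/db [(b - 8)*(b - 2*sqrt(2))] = 2*b - 8 - 2*sqrt(2)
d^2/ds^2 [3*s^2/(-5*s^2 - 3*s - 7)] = 6*(15*s^3 + 105*s^2 - 49)/(125*s^6 + 225*s^5 + 660*s^4 + 657*s^3 + 924*s^2 + 441*s + 343)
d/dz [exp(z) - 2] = exp(z)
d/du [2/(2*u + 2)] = -1/(u + 1)^2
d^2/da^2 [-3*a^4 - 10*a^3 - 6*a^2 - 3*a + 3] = -36*a^2 - 60*a - 12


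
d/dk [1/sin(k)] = -cos(k)/sin(k)^2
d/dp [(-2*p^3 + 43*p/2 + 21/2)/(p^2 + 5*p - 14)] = (-4*p^4 - 40*p^3 + 125*p^2 - 42*p - 707)/(2*(p^4 + 10*p^3 - 3*p^2 - 140*p + 196))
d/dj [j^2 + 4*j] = 2*j + 4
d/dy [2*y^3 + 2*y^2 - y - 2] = 6*y^2 + 4*y - 1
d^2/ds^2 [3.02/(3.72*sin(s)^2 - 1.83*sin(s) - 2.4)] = (167.167872*sin(s)^4 - 61.676856*sin(s)^3 - 132.78789*sin(s)^2 + 110.089872*sin(s) - 74.152476)/(-3.72*sin(s)^2 + 1.83*sin(s) + 2.4)^3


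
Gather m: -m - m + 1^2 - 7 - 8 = -2*m - 14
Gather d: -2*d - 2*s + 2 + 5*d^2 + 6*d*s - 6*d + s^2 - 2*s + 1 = 5*d^2 + d*(6*s - 8) + s^2 - 4*s + 3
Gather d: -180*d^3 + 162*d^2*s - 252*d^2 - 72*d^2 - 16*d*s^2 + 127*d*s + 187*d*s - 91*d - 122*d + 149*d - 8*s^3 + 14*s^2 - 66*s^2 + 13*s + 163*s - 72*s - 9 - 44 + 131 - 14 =-180*d^3 + d^2*(162*s - 324) + d*(-16*s^2 + 314*s - 64) - 8*s^3 - 52*s^2 + 104*s + 64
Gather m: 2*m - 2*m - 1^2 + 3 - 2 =0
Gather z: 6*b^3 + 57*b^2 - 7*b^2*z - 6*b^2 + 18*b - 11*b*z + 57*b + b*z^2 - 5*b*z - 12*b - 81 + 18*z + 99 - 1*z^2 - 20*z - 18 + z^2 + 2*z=6*b^3 + 51*b^2 + b*z^2 + 63*b + z*(-7*b^2 - 16*b)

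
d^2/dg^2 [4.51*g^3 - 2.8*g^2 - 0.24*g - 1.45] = 27.06*g - 5.6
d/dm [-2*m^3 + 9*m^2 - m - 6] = -6*m^2 + 18*m - 1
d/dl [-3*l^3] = -9*l^2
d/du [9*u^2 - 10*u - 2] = 18*u - 10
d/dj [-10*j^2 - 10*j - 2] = -20*j - 10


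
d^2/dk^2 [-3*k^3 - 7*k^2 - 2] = -18*k - 14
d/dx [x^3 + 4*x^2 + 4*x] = 3*x^2 + 8*x + 4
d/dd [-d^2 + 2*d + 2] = 2 - 2*d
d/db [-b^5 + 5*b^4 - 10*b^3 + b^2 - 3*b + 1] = -5*b^4 + 20*b^3 - 30*b^2 + 2*b - 3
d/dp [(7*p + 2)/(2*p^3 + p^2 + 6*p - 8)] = (14*p^3 + 7*p^2 + 42*p - 2*(7*p + 2)*(3*p^2 + p + 3) - 56)/(2*p^3 + p^2 + 6*p - 8)^2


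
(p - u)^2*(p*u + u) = p^3*u - 2*p^2*u^2 + p^2*u + p*u^3 - 2*p*u^2 + u^3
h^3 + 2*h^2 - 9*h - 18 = (h - 3)*(h + 2)*(h + 3)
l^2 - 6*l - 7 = (l - 7)*(l + 1)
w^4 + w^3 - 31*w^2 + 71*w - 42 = (w - 3)*(w - 2)*(w - 1)*(w + 7)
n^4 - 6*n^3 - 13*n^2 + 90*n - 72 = (n - 6)*(n - 3)*(n - 1)*(n + 4)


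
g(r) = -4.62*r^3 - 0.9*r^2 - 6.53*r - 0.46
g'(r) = -13.86*r^2 - 1.8*r - 6.53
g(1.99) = -53.43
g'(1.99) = -65.00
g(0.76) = -7.97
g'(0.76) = -15.90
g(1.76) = -39.93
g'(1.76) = -52.63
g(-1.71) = 31.18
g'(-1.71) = -43.98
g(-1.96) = 43.67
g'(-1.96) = -56.25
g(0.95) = -11.44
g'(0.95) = -20.75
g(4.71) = -533.91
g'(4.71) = -322.48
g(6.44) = -1313.80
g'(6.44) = -592.95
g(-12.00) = 7931.66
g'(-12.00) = -1980.77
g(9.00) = -3500.11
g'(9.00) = -1145.39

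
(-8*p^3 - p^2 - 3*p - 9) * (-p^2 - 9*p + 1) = 8*p^5 + 73*p^4 + 4*p^3 + 35*p^2 + 78*p - 9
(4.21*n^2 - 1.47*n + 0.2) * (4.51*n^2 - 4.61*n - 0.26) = 18.9871*n^4 - 26.0378*n^3 + 6.5841*n^2 - 0.5398*n - 0.052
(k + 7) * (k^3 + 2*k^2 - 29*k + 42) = k^4 + 9*k^3 - 15*k^2 - 161*k + 294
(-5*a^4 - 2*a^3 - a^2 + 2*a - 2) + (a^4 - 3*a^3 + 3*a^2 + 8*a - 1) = -4*a^4 - 5*a^3 + 2*a^2 + 10*a - 3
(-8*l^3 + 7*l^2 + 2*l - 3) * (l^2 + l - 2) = -8*l^5 - l^4 + 25*l^3 - 15*l^2 - 7*l + 6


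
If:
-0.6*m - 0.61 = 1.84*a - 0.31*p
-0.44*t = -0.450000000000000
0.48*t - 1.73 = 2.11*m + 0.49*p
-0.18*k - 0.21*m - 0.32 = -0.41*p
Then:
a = 0.244204615701628*p - 0.140028192495738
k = 2.54870984728805*p - 1.09265642204031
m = -0.232227488151659*p - 0.587246876346402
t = 1.02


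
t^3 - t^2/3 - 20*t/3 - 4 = (t - 3)*(t + 2/3)*(t + 2)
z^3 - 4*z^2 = z^2*(z - 4)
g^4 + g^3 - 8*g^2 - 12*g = g*(g - 3)*(g + 2)^2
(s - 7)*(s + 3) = s^2 - 4*s - 21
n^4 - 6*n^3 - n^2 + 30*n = n*(n - 5)*(n - 3)*(n + 2)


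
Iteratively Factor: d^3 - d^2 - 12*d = (d + 3)*(d^2 - 4*d) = d*(d + 3)*(d - 4)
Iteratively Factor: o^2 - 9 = (o + 3)*(o - 3)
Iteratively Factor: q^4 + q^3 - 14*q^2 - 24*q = (q - 4)*(q^3 + 5*q^2 + 6*q) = (q - 4)*(q + 2)*(q^2 + 3*q) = q*(q - 4)*(q + 2)*(q + 3)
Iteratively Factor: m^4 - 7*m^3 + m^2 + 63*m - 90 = (m - 3)*(m^3 - 4*m^2 - 11*m + 30) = (m - 3)*(m + 3)*(m^2 - 7*m + 10) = (m - 3)*(m - 2)*(m + 3)*(m - 5)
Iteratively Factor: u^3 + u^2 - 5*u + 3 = (u - 1)*(u^2 + 2*u - 3) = (u - 1)*(u + 3)*(u - 1)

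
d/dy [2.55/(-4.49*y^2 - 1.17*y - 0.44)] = (22.899*y + 2.9835)/(4.49*y^2 + 1.17*y + 0.44)^2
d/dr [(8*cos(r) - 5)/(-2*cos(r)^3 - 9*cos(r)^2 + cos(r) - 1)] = 4*(66*cos(r) - 21*cos(2*r) - 8*cos(3*r) - 18)*sin(r)/(cos(r) + 9*cos(2*r) + cos(3*r) + 11)^2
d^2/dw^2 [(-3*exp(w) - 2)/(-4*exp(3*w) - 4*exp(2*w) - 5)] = (192*exp(6*w) + 432*exp(5*w) + 400*exp(4*w) - 652*exp(3*w) - 720*exp(2*w) - 160*exp(w) + 75)*exp(w)/(64*exp(9*w) + 192*exp(8*w) + 192*exp(7*w) + 304*exp(6*w) + 480*exp(5*w) + 240*exp(4*w) + 300*exp(3*w) + 300*exp(2*w) + 125)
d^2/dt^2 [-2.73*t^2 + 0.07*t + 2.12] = -5.46000000000000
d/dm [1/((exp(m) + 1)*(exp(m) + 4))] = (-2*exp(m) - 5)*exp(m)/(exp(4*m) + 10*exp(3*m) + 33*exp(2*m) + 40*exp(m) + 16)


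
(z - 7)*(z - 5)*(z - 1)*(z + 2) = z^4 - 11*z^3 + 21*z^2 + 59*z - 70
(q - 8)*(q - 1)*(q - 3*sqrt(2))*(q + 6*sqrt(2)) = q^4 - 9*q^3 + 3*sqrt(2)*q^3 - 27*sqrt(2)*q^2 - 28*q^2 + 24*sqrt(2)*q + 324*q - 288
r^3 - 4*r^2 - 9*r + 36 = (r - 4)*(r - 3)*(r + 3)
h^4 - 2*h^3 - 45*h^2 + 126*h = h*(h - 6)*(h - 3)*(h + 7)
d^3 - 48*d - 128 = (d - 8)*(d + 4)^2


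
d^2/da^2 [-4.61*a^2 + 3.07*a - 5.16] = -9.22000000000000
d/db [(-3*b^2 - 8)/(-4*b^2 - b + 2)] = (3*b^2 - 76*b - 8)/(16*b^4 + 8*b^3 - 15*b^2 - 4*b + 4)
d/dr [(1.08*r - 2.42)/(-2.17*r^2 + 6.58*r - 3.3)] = (2.3436*r^2 - 10.5028*r + 12.3596)/(4.7089*r^4 - 28.5572*r^3 + 57.6184*r^2 - 43.428*r + 10.89)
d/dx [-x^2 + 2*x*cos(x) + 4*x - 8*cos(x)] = -2*x*sin(x) - 2*x + 8*sin(x) + 2*cos(x) + 4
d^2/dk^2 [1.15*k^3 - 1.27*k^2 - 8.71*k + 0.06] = 6.9*k - 2.54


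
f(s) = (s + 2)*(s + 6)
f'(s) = 2*s + 8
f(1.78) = 29.41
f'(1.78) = 11.56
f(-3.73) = -3.93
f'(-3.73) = 0.54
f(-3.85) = -3.98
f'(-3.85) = 0.30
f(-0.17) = 10.67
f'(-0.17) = 7.66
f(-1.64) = 1.57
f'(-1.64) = 4.72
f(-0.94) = 5.36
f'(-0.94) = 6.12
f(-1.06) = 4.64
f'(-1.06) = 5.88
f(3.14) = 46.98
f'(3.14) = 14.28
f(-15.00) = 117.00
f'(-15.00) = -22.00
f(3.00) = 45.00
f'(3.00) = 14.00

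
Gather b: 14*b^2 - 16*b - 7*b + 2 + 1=14*b^2 - 23*b + 3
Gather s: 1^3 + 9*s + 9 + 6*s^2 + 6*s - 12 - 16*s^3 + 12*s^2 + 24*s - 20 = -16*s^3 + 18*s^2 + 39*s - 22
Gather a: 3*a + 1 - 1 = 3*a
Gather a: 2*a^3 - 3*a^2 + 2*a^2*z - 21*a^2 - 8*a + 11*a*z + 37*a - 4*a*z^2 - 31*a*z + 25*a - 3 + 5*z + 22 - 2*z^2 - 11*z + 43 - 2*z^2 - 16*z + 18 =2*a^3 + a^2*(2*z - 24) + a*(-4*z^2 - 20*z + 54) - 4*z^2 - 22*z + 80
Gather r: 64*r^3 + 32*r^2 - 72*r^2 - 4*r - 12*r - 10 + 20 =64*r^3 - 40*r^2 - 16*r + 10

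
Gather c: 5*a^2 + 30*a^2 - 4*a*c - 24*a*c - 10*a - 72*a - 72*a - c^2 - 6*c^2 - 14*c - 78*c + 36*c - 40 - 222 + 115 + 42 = 35*a^2 - 154*a - 7*c^2 + c*(-28*a - 56) - 105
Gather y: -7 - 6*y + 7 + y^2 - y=y^2 - 7*y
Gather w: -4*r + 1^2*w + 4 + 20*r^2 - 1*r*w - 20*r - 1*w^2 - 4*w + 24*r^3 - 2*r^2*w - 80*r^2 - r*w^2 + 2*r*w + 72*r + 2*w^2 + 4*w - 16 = 24*r^3 - 60*r^2 + 48*r + w^2*(1 - r) + w*(-2*r^2 + r + 1) - 12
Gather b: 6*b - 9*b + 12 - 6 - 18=-3*b - 12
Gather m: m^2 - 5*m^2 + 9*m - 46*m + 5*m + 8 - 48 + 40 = -4*m^2 - 32*m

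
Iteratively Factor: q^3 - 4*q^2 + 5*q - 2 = (q - 2)*(q^2 - 2*q + 1) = (q - 2)*(q - 1)*(q - 1)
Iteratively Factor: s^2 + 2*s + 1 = (s + 1)*(s + 1)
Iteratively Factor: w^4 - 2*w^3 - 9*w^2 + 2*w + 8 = (w - 4)*(w^3 + 2*w^2 - w - 2) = (w - 4)*(w - 1)*(w^2 + 3*w + 2) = (w - 4)*(w - 1)*(w + 1)*(w + 2)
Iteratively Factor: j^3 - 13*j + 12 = (j - 1)*(j^2 + j - 12) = (j - 3)*(j - 1)*(j + 4)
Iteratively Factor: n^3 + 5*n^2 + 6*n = (n)*(n^2 + 5*n + 6) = n*(n + 3)*(n + 2)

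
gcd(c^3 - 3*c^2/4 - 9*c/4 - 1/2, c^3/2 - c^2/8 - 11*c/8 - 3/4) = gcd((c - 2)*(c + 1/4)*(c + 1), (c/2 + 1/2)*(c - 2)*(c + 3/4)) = c^2 - c - 2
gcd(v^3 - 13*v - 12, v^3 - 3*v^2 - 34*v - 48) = v + 3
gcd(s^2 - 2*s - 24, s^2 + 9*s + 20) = s + 4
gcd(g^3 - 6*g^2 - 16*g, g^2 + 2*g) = g^2 + 2*g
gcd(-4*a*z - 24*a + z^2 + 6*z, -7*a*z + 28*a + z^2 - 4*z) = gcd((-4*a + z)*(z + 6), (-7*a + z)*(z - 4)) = 1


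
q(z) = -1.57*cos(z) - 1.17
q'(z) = 1.57*sin(z)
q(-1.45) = -1.36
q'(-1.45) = -1.56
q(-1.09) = -1.90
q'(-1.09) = -1.39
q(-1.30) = -1.59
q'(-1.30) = -1.51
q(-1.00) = -2.02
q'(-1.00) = -1.32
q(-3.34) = 0.37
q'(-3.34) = 0.31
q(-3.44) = 0.33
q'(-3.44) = 0.46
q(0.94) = -2.10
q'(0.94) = 1.27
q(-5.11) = -1.78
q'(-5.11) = 1.45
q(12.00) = -2.49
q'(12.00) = -0.84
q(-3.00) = 0.38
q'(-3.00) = -0.22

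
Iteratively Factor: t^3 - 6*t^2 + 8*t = (t - 4)*(t^2 - 2*t) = (t - 4)*(t - 2)*(t)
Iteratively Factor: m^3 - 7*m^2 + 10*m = (m)*(m^2 - 7*m + 10) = m*(m - 2)*(m - 5)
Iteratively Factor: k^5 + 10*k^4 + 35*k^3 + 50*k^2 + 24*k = (k)*(k^4 + 10*k^3 + 35*k^2 + 50*k + 24) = k*(k + 1)*(k^3 + 9*k^2 + 26*k + 24) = k*(k + 1)*(k + 2)*(k^2 + 7*k + 12) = k*(k + 1)*(k + 2)*(k + 4)*(k + 3)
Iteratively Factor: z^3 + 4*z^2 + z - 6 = (z + 3)*(z^2 + z - 2) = (z + 2)*(z + 3)*(z - 1)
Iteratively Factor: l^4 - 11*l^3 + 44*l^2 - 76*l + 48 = (l - 2)*(l^3 - 9*l^2 + 26*l - 24) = (l - 2)^2*(l^2 - 7*l + 12) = (l - 4)*(l - 2)^2*(l - 3)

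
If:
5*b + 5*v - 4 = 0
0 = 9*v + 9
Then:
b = 9/5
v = -1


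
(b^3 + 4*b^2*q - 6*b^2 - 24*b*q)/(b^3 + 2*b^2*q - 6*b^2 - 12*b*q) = (b + 4*q)/(b + 2*q)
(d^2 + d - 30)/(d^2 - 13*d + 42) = (d^2 + d - 30)/(d^2 - 13*d + 42)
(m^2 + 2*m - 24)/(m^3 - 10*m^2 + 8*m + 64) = (m + 6)/(m^2 - 6*m - 16)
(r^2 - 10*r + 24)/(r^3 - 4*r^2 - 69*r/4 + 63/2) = 4*(r - 4)/(4*r^2 + 8*r - 21)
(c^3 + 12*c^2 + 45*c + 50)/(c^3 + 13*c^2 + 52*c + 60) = (c + 5)/(c + 6)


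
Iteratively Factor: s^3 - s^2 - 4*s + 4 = (s + 2)*(s^2 - 3*s + 2) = (s - 1)*(s + 2)*(s - 2)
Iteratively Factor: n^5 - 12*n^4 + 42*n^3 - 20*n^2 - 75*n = (n + 1)*(n^4 - 13*n^3 + 55*n^2 - 75*n) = n*(n + 1)*(n^3 - 13*n^2 + 55*n - 75) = n*(n - 5)*(n + 1)*(n^2 - 8*n + 15) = n*(n - 5)*(n - 3)*(n + 1)*(n - 5)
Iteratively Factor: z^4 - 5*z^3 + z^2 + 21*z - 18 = (z - 3)*(z^3 - 2*z^2 - 5*z + 6) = (z - 3)*(z - 1)*(z^2 - z - 6) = (z - 3)*(z - 1)*(z + 2)*(z - 3)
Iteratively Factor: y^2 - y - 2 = (y + 1)*(y - 2)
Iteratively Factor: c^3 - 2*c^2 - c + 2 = (c - 2)*(c^2 - 1) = (c - 2)*(c - 1)*(c + 1)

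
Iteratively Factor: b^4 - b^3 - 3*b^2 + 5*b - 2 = (b + 2)*(b^3 - 3*b^2 + 3*b - 1) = (b - 1)*(b + 2)*(b^2 - 2*b + 1) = (b - 1)^2*(b + 2)*(b - 1)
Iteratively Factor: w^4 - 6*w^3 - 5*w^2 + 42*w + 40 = (w - 5)*(w^3 - w^2 - 10*w - 8) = (w - 5)*(w + 2)*(w^2 - 3*w - 4) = (w - 5)*(w - 4)*(w + 2)*(w + 1)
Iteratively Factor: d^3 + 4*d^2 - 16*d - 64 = (d + 4)*(d^2 - 16) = (d - 4)*(d + 4)*(d + 4)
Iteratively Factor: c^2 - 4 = (c - 2)*(c + 2)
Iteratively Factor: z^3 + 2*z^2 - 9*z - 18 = (z + 2)*(z^2 - 9) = (z - 3)*(z + 2)*(z + 3)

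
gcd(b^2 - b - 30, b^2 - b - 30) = b^2 - b - 30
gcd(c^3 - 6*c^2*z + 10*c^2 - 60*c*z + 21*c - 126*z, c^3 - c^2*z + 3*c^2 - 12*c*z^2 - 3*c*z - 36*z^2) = c + 3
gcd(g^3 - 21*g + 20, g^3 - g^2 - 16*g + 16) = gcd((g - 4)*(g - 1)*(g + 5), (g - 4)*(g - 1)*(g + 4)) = g^2 - 5*g + 4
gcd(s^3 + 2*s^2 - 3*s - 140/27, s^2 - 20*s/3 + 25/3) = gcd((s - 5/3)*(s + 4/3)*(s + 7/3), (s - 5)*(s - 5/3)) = s - 5/3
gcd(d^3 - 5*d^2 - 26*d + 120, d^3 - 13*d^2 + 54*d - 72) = d^2 - 10*d + 24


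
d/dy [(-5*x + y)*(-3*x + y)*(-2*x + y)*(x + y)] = x^3 + 42*x^2*y - 27*x*y^2 + 4*y^3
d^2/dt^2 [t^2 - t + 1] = 2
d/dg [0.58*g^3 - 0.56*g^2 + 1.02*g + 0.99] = 1.74*g^2 - 1.12*g + 1.02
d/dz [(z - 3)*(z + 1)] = 2*z - 2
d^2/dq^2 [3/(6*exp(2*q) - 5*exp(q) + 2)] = 3*((5 - 24*exp(q))*(6*exp(2*q) - 5*exp(q) + 2) + 2*(12*exp(q) - 5)^2*exp(q))*exp(q)/(6*exp(2*q) - 5*exp(q) + 2)^3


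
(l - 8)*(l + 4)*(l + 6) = l^3 + 2*l^2 - 56*l - 192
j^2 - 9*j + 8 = (j - 8)*(j - 1)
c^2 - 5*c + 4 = (c - 4)*(c - 1)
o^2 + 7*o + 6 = (o + 1)*(o + 6)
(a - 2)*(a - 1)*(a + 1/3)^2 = a^4 - 7*a^3/3 + a^2/9 + a + 2/9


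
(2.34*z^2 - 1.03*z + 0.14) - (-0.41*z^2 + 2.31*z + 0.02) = 2.75*z^2 - 3.34*z + 0.12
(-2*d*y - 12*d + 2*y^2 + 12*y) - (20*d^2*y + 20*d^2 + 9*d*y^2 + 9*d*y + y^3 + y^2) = -20*d^2*y - 20*d^2 - 9*d*y^2 - 11*d*y - 12*d - y^3 + y^2 + 12*y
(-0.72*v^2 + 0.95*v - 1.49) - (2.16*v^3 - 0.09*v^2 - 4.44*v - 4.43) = -2.16*v^3 - 0.63*v^2 + 5.39*v + 2.94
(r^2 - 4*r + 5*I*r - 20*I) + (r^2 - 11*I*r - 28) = 2*r^2 - 4*r - 6*I*r - 28 - 20*I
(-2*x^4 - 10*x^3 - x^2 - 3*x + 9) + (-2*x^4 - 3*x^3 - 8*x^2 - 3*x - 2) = -4*x^4 - 13*x^3 - 9*x^2 - 6*x + 7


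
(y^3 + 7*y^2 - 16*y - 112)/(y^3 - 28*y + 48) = (y^2 + 11*y + 28)/(y^2 + 4*y - 12)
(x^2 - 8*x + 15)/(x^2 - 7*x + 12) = (x - 5)/(x - 4)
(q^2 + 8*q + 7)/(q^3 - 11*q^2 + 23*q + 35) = (q + 7)/(q^2 - 12*q + 35)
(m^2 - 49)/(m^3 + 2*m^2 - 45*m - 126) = (m + 7)/(m^2 + 9*m + 18)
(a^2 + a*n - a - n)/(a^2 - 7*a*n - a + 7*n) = (a + n)/(a - 7*n)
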